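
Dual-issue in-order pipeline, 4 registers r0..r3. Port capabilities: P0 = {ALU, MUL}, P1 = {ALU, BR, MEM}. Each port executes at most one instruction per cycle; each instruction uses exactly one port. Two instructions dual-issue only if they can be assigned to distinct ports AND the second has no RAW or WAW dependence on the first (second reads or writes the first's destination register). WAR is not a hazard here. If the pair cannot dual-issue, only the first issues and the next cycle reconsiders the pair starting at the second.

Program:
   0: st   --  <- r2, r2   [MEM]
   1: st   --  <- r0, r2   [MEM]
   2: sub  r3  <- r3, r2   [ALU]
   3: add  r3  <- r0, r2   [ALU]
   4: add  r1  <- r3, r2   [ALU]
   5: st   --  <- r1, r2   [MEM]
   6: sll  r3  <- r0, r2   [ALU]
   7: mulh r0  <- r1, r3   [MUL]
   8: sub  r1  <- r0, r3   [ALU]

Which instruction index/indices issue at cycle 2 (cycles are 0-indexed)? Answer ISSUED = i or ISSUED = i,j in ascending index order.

[0] i0  st.MEM  -- no-port MEM/MEM
[1] i1/i2  st.MEM sub.ALU  -- pair
[2] i3  add.ALU  -- RAW r3
[3] i4  add.ALU  -- RAW r1
[4] i5/i6  st.MEM sll.ALU  -- pair
[5] i7  mulh.MUL  -- RAW r0
[6] i8  sub.ALU  -- tail

ISSUED = 3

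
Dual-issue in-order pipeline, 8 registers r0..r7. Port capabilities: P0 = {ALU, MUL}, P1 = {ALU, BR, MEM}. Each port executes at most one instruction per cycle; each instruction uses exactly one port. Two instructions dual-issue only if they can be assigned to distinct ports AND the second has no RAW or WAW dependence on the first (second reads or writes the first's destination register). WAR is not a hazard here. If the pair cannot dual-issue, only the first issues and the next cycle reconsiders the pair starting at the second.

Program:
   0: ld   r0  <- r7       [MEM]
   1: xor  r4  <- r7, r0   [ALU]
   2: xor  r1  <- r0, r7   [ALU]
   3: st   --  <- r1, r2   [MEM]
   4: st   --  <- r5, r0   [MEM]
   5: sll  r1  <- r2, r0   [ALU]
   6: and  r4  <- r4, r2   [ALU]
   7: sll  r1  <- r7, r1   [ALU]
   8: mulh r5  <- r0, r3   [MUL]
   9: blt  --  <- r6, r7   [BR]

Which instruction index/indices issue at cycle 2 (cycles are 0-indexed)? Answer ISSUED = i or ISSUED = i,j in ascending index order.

ISSUED = 3

c0: i0 ld.MEM  RAW r0
c1: i1/i2 xor.ALU/xor.ALU  2-wide
c2: i3 st.MEM  no-port MEM/MEM
c3: i4/i5 st.MEM/sll.ALU  2-wide
c4: i6/i7 and.ALU/sll.ALU  2-wide
c5: i8/i9 mulh.MUL/blt.BR  2-wide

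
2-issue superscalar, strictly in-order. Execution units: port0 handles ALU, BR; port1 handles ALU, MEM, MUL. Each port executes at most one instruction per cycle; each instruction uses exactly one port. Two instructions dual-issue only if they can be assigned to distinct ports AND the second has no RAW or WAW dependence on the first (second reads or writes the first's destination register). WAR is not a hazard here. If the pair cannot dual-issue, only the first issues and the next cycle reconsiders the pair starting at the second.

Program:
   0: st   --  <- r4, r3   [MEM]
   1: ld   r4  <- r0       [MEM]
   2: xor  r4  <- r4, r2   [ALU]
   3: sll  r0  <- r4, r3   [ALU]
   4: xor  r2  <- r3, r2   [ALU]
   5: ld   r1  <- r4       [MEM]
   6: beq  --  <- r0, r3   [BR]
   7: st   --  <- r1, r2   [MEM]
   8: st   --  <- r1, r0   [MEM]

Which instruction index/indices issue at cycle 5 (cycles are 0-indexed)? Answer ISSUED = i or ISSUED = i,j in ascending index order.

c0: i0 st.MEM  no-port MEM/MEM
c1: i1 ld.MEM  RAW+WAW r4
c2: i2 xor.ALU  RAW r4
c3: i3&i4 sll.ALU xor.ALU  pair
c4: i5&i6 ld.MEM beq.BR  pair
c5: i7 st.MEM  no-port MEM/MEM
c6: i8 st.MEM  tail

ISSUED = 7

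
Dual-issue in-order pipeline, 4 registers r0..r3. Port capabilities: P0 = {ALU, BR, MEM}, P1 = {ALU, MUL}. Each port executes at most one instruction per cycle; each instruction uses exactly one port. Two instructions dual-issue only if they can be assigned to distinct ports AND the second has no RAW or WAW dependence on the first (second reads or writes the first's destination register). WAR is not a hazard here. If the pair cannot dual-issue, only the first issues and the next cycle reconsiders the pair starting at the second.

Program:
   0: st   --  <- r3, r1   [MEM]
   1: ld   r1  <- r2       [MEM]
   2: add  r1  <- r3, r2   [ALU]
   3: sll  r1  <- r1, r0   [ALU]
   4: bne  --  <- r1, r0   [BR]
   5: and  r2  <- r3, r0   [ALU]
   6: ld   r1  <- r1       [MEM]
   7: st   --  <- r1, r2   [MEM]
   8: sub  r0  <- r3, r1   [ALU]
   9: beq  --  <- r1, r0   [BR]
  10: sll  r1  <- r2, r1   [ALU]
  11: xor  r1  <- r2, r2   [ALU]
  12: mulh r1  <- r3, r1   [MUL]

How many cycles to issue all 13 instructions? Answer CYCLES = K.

CYCLES = 10

c0: i0 st.MEM  no-port MEM/MEM
c1: i1 ld.MEM  WAW r1
c2: i2 add.ALU  RAW+WAW r1
c3: i3 sll.ALU  RAW r1
c4: i4+i5 bne.BR;and.ALU  2-wide
c5: i6 ld.MEM  no-port MEM/MEM
c6: i7+i8 st.MEM;sub.ALU  2-wide
c7: i9+i10 beq.BR;sll.ALU  2-wide
c8: i11 xor.ALU  RAW+WAW r1
c9: i12 mulh.MUL  tail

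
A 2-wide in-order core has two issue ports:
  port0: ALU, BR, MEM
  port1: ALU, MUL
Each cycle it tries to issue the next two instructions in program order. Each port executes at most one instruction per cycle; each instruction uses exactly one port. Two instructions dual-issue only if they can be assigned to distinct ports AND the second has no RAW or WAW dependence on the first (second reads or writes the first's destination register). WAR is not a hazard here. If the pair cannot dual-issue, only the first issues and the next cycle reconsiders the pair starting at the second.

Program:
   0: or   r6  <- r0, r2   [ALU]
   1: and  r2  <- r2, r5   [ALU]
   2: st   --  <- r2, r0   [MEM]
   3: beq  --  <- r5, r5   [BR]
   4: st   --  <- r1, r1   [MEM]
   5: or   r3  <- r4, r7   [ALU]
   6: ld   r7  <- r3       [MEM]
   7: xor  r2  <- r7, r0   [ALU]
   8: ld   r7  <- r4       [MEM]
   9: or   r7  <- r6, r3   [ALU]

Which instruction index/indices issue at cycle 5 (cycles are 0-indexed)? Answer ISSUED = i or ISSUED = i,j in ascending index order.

t=0 i0+i1:or.ALU;and.ALU ; 2-wide
t=1 i2:st.MEM ; no-port MEM/BR
t=2 i3:beq.BR ; no-port BR/MEM
t=3 i4+i5:st.MEM;or.ALU ; 2-wide
t=4 i6:ld.MEM ; RAW r7
t=5 i7+i8:xor.ALU;ld.MEM ; 2-wide
t=6 i9:or.ALU ; tail

ISSUED = 7,8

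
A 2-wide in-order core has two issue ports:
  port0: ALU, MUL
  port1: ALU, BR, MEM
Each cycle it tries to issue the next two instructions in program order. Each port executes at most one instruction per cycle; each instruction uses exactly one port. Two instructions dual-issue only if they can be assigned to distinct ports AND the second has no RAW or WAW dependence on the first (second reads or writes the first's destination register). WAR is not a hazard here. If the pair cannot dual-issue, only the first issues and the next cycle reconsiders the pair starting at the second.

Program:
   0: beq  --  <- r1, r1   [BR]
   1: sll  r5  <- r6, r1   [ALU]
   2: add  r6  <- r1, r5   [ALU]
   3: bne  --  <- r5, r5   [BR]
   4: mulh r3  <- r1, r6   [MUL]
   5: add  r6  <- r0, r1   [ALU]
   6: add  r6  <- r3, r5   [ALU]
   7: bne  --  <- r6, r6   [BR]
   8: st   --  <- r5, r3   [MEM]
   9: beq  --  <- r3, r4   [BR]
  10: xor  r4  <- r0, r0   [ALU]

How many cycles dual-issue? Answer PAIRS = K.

PAIRS = 4

t=0 i0&i1:beq.BR;sll.ALU ; pair
t=1 i2&i3:add.ALU;bne.BR ; pair
t=2 i4&i5:mulh.MUL;add.ALU ; pair
t=3 i6:add.ALU ; RAW r6
t=4 i7:bne.BR ; no-port BR/MEM
t=5 i8:st.MEM ; no-port MEM/BR
t=6 i9&i10:beq.BR;xor.ALU ; pair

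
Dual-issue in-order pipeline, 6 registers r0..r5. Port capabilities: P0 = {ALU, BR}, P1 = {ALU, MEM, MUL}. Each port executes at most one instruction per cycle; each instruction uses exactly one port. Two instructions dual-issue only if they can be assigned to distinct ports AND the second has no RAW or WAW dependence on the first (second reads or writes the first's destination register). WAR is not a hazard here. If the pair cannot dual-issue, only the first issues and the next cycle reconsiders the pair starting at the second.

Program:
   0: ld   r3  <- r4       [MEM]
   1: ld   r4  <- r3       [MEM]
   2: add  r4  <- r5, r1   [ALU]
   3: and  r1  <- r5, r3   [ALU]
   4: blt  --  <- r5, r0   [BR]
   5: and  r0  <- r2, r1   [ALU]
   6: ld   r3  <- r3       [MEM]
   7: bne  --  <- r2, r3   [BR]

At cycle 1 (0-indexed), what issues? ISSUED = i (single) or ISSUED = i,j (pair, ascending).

c0: i0 ld.MEM  no-port MEM/MEM
c1: i1 ld.MEM  WAW r4
c2: i2/i3 add.ALU and.ALU  dual
c3: i4/i5 blt.BR and.ALU  dual
c4: i6 ld.MEM  RAW r3
c5: i7 bne.BR  tail

ISSUED = 1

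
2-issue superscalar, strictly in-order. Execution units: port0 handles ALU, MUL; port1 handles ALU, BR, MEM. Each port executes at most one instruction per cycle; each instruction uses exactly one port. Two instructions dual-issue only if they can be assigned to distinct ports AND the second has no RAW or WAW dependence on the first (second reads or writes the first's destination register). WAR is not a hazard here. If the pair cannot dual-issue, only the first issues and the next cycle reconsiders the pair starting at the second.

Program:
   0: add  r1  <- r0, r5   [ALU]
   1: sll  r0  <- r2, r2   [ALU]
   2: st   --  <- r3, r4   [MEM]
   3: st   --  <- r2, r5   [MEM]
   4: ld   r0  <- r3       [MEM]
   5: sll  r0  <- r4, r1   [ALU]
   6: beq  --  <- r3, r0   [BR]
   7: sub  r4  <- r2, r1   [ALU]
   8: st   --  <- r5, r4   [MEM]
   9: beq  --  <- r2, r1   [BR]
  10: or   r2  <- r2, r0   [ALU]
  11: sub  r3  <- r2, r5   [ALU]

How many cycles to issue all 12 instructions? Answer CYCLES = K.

#0 head=0: add sll i0+i1 pair
#1 head=2: st i2 no-port MEM/MEM
#2 head=3: st i3 no-port MEM/MEM
#3 head=4: ld i4 WAW r0
#4 head=5: sll i5 RAW r0
#5 head=6: beq sub i6+i7 pair
#6 head=8: st i8 no-port MEM/BR
#7 head=9: beq or i9+i10 pair
#8 head=11: sub i11 tail

CYCLES = 9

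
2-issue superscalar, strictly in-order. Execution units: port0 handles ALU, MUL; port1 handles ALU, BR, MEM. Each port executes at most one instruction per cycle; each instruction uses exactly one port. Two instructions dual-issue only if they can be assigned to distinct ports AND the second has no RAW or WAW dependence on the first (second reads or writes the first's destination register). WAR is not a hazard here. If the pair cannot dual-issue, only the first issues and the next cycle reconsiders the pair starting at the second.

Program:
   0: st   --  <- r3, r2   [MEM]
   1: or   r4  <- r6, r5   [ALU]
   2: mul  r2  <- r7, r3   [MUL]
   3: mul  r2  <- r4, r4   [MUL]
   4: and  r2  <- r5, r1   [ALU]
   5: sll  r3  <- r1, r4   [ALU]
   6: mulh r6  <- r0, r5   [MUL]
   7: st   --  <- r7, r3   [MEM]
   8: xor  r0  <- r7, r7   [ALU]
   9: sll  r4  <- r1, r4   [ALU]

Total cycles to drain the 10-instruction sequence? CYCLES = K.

0. st or @i0&i1  | pair
1. mul @i2  | no-port MUL/MUL
2. mul @i3  | WAW r2
3. and sll @i4&i5  | pair
4. mulh st @i6&i7  | pair
5. xor sll @i8&i9  | pair

CYCLES = 6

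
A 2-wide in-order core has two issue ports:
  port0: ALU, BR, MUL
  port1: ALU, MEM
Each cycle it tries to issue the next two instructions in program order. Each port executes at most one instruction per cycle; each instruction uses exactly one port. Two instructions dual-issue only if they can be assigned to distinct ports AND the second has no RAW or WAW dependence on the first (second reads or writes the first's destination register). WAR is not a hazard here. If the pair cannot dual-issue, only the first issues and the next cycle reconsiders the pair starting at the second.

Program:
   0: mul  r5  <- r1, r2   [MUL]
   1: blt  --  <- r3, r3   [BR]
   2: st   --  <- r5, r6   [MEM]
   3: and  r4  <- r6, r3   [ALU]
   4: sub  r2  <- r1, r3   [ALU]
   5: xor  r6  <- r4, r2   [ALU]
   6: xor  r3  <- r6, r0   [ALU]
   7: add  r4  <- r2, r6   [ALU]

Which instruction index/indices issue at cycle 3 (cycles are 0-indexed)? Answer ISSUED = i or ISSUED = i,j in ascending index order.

[0] i0  mul  -- no-port MUL/BR
[1] i1+i2  blt st  -- 2-wide
[2] i3+i4  and sub  -- 2-wide
[3] i5  xor  -- RAW r6
[4] i6+i7  xor add  -- 2-wide

ISSUED = 5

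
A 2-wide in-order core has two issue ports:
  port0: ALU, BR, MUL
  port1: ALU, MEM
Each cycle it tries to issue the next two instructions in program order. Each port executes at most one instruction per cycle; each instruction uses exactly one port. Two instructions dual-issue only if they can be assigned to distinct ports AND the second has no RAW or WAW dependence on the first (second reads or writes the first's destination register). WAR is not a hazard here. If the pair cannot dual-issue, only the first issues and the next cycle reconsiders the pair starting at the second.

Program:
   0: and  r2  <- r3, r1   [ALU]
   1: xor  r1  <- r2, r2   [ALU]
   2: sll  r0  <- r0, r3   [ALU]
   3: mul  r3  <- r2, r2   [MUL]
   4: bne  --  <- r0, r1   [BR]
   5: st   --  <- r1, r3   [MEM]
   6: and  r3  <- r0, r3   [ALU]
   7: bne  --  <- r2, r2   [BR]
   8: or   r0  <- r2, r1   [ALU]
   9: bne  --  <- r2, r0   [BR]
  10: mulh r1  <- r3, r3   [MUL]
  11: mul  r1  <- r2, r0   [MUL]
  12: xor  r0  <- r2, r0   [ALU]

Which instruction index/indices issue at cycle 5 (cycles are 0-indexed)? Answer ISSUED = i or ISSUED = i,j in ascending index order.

t=0 i0:and.ALU ; RAW r2
t=1 i1/i2:xor.ALU sll.ALU ; 2-wide
t=2 i3:mul.MUL ; no-port MUL/BR
t=3 i4/i5:bne.BR st.MEM ; 2-wide
t=4 i6/i7:and.ALU bne.BR ; 2-wide
t=5 i8:or.ALU ; RAW r0
t=6 i9:bne.BR ; no-port BR/MUL
t=7 i10:mulh.MUL ; no-port MUL/MUL
t=8 i11/i12:mul.MUL xor.ALU ; 2-wide

ISSUED = 8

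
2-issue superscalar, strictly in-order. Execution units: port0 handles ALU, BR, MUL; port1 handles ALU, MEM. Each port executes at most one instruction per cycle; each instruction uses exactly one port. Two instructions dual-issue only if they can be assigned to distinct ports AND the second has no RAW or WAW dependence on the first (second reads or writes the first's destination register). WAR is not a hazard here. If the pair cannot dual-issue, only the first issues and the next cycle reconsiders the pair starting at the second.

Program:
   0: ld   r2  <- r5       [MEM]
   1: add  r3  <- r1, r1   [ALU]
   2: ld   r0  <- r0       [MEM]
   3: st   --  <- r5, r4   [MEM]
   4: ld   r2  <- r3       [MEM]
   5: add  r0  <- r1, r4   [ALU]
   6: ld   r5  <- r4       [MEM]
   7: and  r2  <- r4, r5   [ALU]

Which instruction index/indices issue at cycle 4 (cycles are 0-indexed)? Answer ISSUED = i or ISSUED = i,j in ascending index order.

[0] i0&i1  ld.MEM/add.ALU  -- dual
[1] i2  ld.MEM  -- no-port MEM/MEM
[2] i3  st.MEM  -- no-port MEM/MEM
[3] i4&i5  ld.MEM/add.ALU  -- dual
[4] i6  ld.MEM  -- RAW r5
[5] i7  and.ALU  -- tail

ISSUED = 6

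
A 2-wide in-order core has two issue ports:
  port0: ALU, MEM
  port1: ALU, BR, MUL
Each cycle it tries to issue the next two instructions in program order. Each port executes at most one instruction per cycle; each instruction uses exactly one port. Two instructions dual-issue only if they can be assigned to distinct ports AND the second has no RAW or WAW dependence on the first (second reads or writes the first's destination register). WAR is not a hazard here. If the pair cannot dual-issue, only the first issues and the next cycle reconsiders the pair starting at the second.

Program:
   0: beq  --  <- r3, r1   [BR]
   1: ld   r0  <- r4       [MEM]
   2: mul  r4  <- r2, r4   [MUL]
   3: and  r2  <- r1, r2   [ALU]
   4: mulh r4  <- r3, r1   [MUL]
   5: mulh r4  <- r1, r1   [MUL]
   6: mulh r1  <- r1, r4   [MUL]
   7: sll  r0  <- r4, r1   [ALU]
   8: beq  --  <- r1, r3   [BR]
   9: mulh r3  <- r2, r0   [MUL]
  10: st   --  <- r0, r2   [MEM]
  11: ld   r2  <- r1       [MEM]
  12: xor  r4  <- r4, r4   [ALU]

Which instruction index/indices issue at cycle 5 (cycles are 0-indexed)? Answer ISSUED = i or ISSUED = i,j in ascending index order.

ISSUED = 7,8

#0 head=0: beq+ld i0/i1 dual
#1 head=2: mul+and i2/i3 dual
#2 head=4: mulh i4 no-port MUL/MUL
#3 head=5: mulh i5 no-port MUL/MUL
#4 head=6: mulh i6 RAW r1
#5 head=7: sll+beq i7/i8 dual
#6 head=9: mulh+st i9/i10 dual
#7 head=11: ld+xor i11/i12 dual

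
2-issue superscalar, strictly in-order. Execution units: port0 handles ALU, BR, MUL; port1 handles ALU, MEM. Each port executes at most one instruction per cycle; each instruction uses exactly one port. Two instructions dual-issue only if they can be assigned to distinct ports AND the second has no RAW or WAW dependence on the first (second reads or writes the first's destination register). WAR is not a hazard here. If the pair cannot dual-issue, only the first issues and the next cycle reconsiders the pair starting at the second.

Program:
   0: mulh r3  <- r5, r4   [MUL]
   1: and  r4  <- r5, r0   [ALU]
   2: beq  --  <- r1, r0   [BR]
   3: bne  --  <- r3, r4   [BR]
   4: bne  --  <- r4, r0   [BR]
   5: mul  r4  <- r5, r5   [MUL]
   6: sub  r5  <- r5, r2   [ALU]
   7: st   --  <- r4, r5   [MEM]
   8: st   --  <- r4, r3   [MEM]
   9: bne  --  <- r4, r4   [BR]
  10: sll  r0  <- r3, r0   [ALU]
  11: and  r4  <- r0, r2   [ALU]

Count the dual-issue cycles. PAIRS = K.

c0: i0/i1 mulh.MUL;and.ALU  2-wide
c1: i2 beq.BR  no-port BR/BR
c2: i3 bne.BR  no-port BR/BR
c3: i4 bne.BR  no-port BR/MUL
c4: i5/i6 mul.MUL;sub.ALU  2-wide
c5: i7 st.MEM  no-port MEM/MEM
c6: i8/i9 st.MEM;bne.BR  2-wide
c7: i10 sll.ALU  RAW r0
c8: i11 and.ALU  tail

PAIRS = 3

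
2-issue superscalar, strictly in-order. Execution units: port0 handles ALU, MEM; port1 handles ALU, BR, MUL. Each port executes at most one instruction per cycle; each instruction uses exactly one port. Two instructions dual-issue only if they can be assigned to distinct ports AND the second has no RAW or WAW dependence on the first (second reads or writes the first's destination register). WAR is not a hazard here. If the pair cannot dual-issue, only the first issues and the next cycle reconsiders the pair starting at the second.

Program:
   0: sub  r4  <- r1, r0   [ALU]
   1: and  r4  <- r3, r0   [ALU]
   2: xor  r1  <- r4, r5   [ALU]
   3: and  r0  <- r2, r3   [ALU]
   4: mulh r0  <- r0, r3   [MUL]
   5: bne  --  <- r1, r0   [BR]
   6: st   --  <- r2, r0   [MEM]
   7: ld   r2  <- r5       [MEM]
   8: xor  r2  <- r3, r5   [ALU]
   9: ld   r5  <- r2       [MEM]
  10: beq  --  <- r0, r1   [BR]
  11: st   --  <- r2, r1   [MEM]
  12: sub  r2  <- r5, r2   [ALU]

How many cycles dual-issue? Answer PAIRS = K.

PAIRS = 4

c0: i0 sub.ALU  WAW r4
c1: i1 and.ALU  RAW r4
c2: i2/i3 xor.ALU+and.ALU  2-wide
c3: i4 mulh.MUL  no-port MUL/BR
c4: i5/i6 bne.BR+st.MEM  2-wide
c5: i7 ld.MEM  WAW r2
c6: i8 xor.ALU  RAW r2
c7: i9/i10 ld.MEM+beq.BR  2-wide
c8: i11/i12 st.MEM+sub.ALU  2-wide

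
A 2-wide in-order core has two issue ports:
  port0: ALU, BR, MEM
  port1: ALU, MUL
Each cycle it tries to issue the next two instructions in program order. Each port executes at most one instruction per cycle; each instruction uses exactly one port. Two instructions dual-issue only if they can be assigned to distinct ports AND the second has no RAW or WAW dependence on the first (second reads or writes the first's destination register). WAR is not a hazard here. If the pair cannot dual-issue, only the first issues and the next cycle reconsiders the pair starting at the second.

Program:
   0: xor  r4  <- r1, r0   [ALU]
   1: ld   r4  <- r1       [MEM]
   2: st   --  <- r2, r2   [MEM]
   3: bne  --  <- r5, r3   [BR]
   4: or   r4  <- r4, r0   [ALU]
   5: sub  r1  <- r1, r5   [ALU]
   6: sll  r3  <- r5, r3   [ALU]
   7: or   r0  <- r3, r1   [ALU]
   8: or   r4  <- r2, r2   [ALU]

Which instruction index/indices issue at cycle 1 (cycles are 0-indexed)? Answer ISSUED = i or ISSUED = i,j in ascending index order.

#0 head=0: xor.ALU i0 WAW r4
#1 head=1: ld.MEM i1 no-port MEM/MEM
#2 head=2: st.MEM i2 no-port MEM/BR
#3 head=3: bne.BR;or.ALU i3/i4 dual
#4 head=5: sub.ALU;sll.ALU i5/i6 dual
#5 head=7: or.ALU;or.ALU i7/i8 dual

ISSUED = 1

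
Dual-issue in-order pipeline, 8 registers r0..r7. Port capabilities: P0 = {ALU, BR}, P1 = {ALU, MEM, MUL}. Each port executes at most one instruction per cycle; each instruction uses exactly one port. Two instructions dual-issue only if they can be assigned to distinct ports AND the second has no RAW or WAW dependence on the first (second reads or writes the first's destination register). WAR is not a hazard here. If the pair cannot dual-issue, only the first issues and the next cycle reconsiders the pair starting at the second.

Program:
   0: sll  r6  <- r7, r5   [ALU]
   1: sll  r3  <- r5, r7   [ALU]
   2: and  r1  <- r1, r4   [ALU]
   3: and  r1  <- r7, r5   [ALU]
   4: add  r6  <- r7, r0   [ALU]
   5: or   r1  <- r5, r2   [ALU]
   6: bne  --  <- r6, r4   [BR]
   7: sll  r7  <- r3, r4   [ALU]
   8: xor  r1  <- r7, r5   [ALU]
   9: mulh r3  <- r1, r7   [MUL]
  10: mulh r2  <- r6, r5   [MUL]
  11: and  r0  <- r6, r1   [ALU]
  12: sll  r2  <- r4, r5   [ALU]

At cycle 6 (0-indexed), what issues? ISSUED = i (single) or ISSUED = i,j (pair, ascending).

  cy0 -> i0/i1 (sll.ALU;sll.ALU) 2-wide
  cy1 -> i2 (and.ALU) WAW r1
  cy2 -> i3/i4 (and.ALU;add.ALU) 2-wide
  cy3 -> i5/i6 (or.ALU;bne.BR) 2-wide
  cy4 -> i7 (sll.ALU) RAW r7
  cy5 -> i8 (xor.ALU) RAW r1
  cy6 -> i9 (mulh.MUL) no-port MUL/MUL
  cy7 -> i10/i11 (mulh.MUL;and.ALU) 2-wide
  cy8 -> i12 (sll.ALU) tail

ISSUED = 9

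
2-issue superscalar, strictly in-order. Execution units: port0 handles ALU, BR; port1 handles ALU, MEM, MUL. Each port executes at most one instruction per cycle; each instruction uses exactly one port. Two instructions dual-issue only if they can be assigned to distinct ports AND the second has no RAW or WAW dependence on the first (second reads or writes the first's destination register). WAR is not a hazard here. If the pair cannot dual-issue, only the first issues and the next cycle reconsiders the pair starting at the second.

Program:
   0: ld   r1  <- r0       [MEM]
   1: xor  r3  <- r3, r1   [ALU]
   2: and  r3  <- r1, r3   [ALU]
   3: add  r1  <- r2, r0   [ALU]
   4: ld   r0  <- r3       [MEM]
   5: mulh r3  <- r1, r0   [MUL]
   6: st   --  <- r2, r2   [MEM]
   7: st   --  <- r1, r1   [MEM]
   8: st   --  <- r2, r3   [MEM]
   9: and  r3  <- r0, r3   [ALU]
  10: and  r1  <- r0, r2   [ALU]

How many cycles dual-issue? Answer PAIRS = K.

0. ld @i0  | RAW r1
1. xor @i1  | RAW+WAW r3
2. and;add @i2,i3  | 2-wide
3. ld @i4  | no-port MEM/MUL
4. mulh @i5  | no-port MUL/MEM
5. st @i6  | no-port MEM/MEM
6. st @i7  | no-port MEM/MEM
7. st;and @i8,i9  | 2-wide
8. and @i10  | tail

PAIRS = 2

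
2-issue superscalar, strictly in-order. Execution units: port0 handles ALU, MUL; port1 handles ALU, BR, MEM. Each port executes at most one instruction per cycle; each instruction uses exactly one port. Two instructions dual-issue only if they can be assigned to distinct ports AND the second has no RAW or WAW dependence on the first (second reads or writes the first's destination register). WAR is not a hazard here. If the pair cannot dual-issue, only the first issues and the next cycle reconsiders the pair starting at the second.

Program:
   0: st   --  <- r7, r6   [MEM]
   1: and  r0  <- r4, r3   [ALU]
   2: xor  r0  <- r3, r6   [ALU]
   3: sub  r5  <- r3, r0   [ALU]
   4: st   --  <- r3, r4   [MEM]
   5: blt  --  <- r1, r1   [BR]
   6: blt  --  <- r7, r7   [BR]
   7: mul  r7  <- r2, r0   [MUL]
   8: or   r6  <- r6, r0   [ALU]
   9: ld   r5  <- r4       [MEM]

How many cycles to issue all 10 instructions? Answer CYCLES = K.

CYCLES = 6

t=0 i0+i1:st/and ; dual
t=1 i2:xor ; RAW r0
t=2 i3+i4:sub/st ; dual
t=3 i5:blt ; no-port BR/BR
t=4 i6+i7:blt/mul ; dual
t=5 i8+i9:or/ld ; dual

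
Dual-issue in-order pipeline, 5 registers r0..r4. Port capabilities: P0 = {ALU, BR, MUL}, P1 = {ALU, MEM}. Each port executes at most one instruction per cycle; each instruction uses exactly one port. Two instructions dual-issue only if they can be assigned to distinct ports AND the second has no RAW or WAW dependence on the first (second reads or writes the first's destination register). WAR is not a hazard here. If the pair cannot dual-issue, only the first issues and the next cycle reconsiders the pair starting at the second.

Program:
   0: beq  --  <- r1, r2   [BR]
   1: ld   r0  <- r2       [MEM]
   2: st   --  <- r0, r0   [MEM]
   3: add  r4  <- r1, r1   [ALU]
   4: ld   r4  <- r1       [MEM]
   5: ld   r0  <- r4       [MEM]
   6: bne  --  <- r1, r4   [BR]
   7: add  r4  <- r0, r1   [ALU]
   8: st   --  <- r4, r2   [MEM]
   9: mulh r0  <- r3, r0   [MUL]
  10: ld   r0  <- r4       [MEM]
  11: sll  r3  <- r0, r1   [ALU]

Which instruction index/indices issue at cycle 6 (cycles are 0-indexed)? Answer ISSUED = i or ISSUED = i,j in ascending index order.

#0 head=0: beq.BR;ld.MEM i0+i1 dual
#1 head=2: st.MEM;add.ALU i2+i3 dual
#2 head=4: ld.MEM i4 no-port MEM/MEM
#3 head=5: ld.MEM;bne.BR i5+i6 dual
#4 head=7: add.ALU i7 RAW r4
#5 head=8: st.MEM;mulh.MUL i8+i9 dual
#6 head=10: ld.MEM i10 RAW r0
#7 head=11: sll.ALU i11 tail

ISSUED = 10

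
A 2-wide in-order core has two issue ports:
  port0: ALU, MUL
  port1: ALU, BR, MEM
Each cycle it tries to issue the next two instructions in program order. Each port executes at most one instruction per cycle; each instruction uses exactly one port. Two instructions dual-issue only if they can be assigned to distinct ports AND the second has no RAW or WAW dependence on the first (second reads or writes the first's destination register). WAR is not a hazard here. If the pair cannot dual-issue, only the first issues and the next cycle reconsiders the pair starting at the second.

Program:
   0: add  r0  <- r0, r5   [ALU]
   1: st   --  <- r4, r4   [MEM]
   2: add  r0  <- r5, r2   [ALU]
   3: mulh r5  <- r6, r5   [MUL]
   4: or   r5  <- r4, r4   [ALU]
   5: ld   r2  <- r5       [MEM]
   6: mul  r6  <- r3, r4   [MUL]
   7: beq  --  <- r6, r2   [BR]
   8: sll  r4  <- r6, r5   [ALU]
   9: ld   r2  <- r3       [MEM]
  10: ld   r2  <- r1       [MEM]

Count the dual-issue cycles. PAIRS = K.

PAIRS = 4

[0] i0,i1  add.ALU+st.MEM  -- dual
[1] i2,i3  add.ALU+mulh.MUL  -- dual
[2] i4  or.ALU  -- RAW r5
[3] i5,i6  ld.MEM+mul.MUL  -- dual
[4] i7,i8  beq.BR+sll.ALU  -- dual
[5] i9  ld.MEM  -- no-port MEM/MEM
[6] i10  ld.MEM  -- tail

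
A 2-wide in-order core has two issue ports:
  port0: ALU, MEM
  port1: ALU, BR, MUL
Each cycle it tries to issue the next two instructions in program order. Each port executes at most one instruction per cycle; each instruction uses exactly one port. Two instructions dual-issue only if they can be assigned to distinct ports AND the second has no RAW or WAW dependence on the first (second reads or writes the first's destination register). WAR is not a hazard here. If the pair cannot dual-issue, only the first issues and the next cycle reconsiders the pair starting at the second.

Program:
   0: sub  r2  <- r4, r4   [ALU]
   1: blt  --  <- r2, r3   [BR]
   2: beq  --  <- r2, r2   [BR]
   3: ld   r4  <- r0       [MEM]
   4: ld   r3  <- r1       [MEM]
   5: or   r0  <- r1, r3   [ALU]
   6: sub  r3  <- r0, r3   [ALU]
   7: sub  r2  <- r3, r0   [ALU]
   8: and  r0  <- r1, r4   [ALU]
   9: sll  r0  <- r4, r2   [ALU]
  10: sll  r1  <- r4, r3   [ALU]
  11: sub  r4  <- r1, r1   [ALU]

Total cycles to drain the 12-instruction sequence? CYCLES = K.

CYCLES = 9

c0: i0 sub  RAW r2
c1: i1 blt  no-port BR/BR
c2: i2/i3 beq ld  2-wide
c3: i4 ld  RAW r3
c4: i5 or  RAW r0
c5: i6 sub  RAW r3
c6: i7/i8 sub and  2-wide
c7: i9/i10 sll sll  2-wide
c8: i11 sub  tail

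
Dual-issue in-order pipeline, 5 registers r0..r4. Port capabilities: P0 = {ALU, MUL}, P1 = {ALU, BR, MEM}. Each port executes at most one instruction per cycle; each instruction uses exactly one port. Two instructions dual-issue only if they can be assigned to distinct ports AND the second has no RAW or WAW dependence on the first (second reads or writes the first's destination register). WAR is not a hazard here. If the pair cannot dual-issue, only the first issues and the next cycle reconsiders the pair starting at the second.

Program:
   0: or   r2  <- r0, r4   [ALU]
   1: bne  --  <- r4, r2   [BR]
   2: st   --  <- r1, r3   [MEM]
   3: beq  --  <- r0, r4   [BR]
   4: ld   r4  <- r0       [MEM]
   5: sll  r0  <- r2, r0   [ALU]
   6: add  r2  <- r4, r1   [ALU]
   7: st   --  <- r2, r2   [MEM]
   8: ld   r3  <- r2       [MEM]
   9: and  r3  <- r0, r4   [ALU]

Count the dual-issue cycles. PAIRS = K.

[0] i0  or  -- RAW r2
[1] i1  bne  -- no-port BR/MEM
[2] i2  st  -- no-port MEM/BR
[3] i3  beq  -- no-port BR/MEM
[4] i4,i5  ld sll  -- pair
[5] i6  add  -- RAW r2
[6] i7  st  -- no-port MEM/MEM
[7] i8  ld  -- WAW r3
[8] i9  and  -- tail

PAIRS = 1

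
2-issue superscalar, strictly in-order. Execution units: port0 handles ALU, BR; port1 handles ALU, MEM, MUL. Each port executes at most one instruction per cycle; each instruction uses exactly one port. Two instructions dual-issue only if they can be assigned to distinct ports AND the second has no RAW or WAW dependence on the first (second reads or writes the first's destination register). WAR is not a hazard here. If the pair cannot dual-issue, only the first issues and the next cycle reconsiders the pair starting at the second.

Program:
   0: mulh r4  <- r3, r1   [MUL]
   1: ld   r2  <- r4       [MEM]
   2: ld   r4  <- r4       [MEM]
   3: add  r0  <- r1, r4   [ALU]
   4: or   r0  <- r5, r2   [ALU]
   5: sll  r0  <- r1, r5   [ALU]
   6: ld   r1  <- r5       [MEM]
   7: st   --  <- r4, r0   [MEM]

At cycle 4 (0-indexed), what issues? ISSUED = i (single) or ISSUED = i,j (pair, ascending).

t=0 i0:mulh.MUL ; no-port MUL/MEM
t=1 i1:ld.MEM ; no-port MEM/MEM
t=2 i2:ld.MEM ; RAW r4
t=3 i3:add.ALU ; WAW r0
t=4 i4:or.ALU ; WAW r0
t=5 i5,i6:sll.ALU;ld.MEM ; pair
t=6 i7:st.MEM ; tail

ISSUED = 4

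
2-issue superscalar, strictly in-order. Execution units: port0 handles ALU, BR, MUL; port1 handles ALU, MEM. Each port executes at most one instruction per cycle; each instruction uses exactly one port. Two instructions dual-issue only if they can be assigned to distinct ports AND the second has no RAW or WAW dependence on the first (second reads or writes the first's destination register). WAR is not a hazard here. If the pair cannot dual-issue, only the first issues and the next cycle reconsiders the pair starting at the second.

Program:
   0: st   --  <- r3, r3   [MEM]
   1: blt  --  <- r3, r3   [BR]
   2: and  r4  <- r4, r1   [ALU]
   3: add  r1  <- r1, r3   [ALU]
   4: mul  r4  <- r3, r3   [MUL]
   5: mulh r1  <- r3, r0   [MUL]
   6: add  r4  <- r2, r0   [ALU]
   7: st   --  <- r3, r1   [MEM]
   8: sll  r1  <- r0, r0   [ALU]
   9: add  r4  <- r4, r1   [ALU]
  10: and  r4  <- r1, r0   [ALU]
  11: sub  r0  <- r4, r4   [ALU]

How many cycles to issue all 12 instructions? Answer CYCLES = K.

CYCLES = 8

[0] i0+i1  st/blt  -- pair
[1] i2+i3  and/add  -- pair
[2] i4  mul  -- no-port MUL/MUL
[3] i5+i6  mulh/add  -- pair
[4] i7+i8  st/sll  -- pair
[5] i9  add  -- WAW r4
[6] i10  and  -- RAW r4
[7] i11  sub  -- tail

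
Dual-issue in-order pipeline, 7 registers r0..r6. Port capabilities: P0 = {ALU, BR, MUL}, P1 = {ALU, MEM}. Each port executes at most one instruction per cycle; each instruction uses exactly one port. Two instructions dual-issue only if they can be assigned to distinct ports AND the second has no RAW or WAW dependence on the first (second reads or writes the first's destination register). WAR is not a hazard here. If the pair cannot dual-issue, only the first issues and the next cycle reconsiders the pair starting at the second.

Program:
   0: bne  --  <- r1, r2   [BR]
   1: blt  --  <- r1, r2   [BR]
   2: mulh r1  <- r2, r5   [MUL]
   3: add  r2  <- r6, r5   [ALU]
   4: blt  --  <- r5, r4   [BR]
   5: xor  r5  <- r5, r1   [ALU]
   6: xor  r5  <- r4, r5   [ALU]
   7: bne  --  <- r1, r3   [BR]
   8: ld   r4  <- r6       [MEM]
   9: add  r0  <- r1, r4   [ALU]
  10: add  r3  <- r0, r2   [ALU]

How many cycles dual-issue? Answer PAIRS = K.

PAIRS = 3

0. bne.BR @i0  | no-port BR/BR
1. blt.BR @i1  | no-port BR/MUL
2. mulh.MUL;add.ALU @i2/i3  | pair
3. blt.BR;xor.ALU @i4/i5  | pair
4. xor.ALU;bne.BR @i6/i7  | pair
5. ld.MEM @i8  | RAW r4
6. add.ALU @i9  | RAW r0
7. add.ALU @i10  | tail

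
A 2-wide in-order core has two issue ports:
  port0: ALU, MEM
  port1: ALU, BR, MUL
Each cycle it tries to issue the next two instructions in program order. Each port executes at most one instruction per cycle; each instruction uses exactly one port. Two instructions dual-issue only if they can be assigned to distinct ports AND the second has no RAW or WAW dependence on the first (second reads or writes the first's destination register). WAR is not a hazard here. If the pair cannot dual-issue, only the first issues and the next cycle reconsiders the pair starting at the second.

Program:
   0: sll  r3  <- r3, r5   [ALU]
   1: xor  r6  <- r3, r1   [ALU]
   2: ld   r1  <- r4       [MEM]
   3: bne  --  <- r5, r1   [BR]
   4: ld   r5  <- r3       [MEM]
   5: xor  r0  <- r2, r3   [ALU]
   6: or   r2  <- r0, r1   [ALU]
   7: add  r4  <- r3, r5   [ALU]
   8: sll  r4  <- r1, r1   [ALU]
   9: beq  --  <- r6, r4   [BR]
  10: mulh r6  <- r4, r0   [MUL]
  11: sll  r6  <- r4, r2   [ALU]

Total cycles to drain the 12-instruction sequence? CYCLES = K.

  cy0 -> i0 (sll) RAW r3
  cy1 -> i1/i2 (xor+ld) dual
  cy2 -> i3/i4 (bne+ld) dual
  cy3 -> i5 (xor) RAW r0
  cy4 -> i6/i7 (or+add) dual
  cy5 -> i8 (sll) RAW r4
  cy6 -> i9 (beq) no-port BR/MUL
  cy7 -> i10 (mulh) WAW r6
  cy8 -> i11 (sll) tail

CYCLES = 9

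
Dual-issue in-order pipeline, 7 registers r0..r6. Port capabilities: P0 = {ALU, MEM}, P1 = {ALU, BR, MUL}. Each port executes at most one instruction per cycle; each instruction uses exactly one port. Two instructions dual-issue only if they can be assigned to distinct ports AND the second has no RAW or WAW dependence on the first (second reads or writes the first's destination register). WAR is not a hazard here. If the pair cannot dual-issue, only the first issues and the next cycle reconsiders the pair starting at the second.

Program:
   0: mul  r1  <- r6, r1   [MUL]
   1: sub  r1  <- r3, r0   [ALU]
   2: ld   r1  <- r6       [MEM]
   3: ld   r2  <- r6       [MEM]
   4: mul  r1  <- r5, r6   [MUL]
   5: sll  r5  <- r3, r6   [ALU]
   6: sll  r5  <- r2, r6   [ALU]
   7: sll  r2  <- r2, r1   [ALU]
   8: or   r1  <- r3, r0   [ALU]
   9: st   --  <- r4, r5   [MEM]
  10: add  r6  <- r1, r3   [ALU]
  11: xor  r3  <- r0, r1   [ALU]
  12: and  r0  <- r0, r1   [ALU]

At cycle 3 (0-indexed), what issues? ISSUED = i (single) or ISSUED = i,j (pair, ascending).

ISSUED = 3,4

c0: i0 mul.MUL  WAW r1
c1: i1 sub.ALU  WAW r1
c2: i2 ld.MEM  no-port MEM/MEM
c3: i3+i4 ld.MEM/mul.MUL  dual
c4: i5 sll.ALU  WAW r5
c5: i6+i7 sll.ALU/sll.ALU  dual
c6: i8+i9 or.ALU/st.MEM  dual
c7: i10+i11 add.ALU/xor.ALU  dual
c8: i12 and.ALU  tail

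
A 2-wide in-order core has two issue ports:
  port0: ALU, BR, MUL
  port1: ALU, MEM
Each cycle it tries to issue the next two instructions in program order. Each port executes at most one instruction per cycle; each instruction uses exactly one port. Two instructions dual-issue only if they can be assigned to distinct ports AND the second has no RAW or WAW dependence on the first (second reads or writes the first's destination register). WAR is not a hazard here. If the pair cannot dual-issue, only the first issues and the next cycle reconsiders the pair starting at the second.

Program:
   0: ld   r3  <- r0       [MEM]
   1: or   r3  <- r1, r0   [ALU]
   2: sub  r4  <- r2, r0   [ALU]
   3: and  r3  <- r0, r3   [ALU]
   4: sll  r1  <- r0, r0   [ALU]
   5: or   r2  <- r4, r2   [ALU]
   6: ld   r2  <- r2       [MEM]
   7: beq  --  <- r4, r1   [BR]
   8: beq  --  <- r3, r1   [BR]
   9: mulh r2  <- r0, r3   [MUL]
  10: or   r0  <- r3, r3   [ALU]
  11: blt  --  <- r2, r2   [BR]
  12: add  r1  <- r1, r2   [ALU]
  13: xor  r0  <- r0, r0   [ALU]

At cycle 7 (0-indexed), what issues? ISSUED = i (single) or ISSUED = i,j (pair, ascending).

ISSUED = 11,12

  cy0 -> i0 (ld.MEM) WAW r3
  cy1 -> i1&i2 (or.ALU;sub.ALU) 2-wide
  cy2 -> i3&i4 (and.ALU;sll.ALU) 2-wide
  cy3 -> i5 (or.ALU) RAW+WAW r2
  cy4 -> i6&i7 (ld.MEM;beq.BR) 2-wide
  cy5 -> i8 (beq.BR) no-port BR/MUL
  cy6 -> i9&i10 (mulh.MUL;or.ALU) 2-wide
  cy7 -> i11&i12 (blt.BR;add.ALU) 2-wide
  cy8 -> i13 (xor.ALU) tail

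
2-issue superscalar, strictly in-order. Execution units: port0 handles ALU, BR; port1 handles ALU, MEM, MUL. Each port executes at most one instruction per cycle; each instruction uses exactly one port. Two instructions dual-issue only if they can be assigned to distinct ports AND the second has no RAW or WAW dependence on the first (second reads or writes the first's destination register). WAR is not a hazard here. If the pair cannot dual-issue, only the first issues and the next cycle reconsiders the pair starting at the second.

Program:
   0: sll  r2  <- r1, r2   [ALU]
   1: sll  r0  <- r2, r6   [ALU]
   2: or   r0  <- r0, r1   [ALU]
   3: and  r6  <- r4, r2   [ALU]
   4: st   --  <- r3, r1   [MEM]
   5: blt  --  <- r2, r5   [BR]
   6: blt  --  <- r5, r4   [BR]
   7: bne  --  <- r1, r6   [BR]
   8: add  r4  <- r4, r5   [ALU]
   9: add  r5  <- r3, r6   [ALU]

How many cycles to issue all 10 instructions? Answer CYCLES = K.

  cy0 -> i0 (sll) RAW r2
  cy1 -> i1 (sll) RAW+WAW r0
  cy2 -> i2+i3 (or+and) pair
  cy3 -> i4+i5 (st+blt) pair
  cy4 -> i6 (blt) no-port BR/BR
  cy5 -> i7+i8 (bne+add) pair
  cy6 -> i9 (add) tail

CYCLES = 7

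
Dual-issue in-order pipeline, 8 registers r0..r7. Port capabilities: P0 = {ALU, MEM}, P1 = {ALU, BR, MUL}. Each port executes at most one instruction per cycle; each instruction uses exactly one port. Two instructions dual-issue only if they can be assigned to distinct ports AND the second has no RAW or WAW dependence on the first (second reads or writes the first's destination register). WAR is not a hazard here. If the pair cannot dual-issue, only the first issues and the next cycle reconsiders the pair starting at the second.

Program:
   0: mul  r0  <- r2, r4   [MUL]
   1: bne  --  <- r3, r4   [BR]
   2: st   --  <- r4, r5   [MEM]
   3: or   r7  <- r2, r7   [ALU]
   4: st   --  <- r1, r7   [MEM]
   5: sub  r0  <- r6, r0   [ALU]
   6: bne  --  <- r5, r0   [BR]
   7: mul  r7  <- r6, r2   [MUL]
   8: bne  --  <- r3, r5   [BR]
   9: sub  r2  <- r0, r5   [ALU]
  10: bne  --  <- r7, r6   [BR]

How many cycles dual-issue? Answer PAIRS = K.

PAIRS = 3

t=0 i0:mul.MUL ; no-port MUL/BR
t=1 i1&i2:bne.BR st.MEM ; pair
t=2 i3:or.ALU ; RAW r7
t=3 i4&i5:st.MEM sub.ALU ; pair
t=4 i6:bne.BR ; no-port BR/MUL
t=5 i7:mul.MUL ; no-port MUL/BR
t=6 i8&i9:bne.BR sub.ALU ; pair
t=7 i10:bne.BR ; tail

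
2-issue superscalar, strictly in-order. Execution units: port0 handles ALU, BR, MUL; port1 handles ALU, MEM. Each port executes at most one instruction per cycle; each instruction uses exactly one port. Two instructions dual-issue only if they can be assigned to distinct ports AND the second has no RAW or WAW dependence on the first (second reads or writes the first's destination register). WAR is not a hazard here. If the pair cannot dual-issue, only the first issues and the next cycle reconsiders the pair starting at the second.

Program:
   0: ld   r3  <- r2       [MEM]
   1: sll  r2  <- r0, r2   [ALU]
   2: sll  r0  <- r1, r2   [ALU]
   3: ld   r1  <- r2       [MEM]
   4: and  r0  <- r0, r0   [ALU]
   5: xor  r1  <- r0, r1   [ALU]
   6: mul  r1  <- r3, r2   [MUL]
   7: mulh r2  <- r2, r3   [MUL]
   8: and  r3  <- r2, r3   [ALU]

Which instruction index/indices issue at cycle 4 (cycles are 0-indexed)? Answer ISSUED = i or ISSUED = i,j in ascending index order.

t=0 i0,i1:ld;sll ; pair
t=1 i2,i3:sll;ld ; pair
t=2 i4:and ; RAW r0
t=3 i5:xor ; WAW r1
t=4 i6:mul ; no-port MUL/MUL
t=5 i7:mulh ; RAW r2
t=6 i8:and ; tail

ISSUED = 6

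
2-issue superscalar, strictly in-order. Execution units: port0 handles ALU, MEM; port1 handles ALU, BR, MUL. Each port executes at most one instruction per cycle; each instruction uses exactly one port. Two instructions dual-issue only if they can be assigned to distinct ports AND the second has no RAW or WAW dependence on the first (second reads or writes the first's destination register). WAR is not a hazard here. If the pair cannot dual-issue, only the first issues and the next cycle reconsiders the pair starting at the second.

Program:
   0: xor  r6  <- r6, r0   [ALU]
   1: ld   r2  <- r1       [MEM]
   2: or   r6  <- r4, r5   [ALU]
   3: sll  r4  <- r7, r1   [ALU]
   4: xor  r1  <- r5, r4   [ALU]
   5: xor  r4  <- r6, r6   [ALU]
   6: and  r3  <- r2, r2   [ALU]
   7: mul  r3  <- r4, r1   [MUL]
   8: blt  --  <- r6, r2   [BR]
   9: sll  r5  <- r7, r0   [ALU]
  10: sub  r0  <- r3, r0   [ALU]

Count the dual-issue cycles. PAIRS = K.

  cy0 -> i0+i1 (xor.ALU+ld.MEM) 2-wide
  cy1 -> i2+i3 (or.ALU+sll.ALU) 2-wide
  cy2 -> i4+i5 (xor.ALU+xor.ALU) 2-wide
  cy3 -> i6 (and.ALU) WAW r3
  cy4 -> i7 (mul.MUL) no-port MUL/BR
  cy5 -> i8+i9 (blt.BR+sll.ALU) 2-wide
  cy6 -> i10 (sub.ALU) tail

PAIRS = 4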